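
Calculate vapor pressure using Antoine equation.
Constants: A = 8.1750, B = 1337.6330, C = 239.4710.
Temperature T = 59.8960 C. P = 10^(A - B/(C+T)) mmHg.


C+T = 299.3670
B/(C+T) = 4.4682
log10(P) = 8.1750 - 4.4682 = 3.7068
P = 10^3.7068 = 5090.9100 mmHg

5090.9100 mmHg


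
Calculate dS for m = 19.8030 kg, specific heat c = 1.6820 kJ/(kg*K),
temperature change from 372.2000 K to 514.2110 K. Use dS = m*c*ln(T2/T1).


T2/T1 = 1.3815
ln(T2/T1) = 0.3232
dS = 19.8030 * 1.6820 * 0.3232 = 10.7654 kJ/K

10.7654 kJ/K


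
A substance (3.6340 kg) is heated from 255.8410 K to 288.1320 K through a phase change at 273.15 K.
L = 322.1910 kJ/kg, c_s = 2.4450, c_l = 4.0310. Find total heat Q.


Q1 (sensible, solid) = 3.6340 * 2.4450 * 17.3090 = 153.7927 kJ
Q2 (latent) = 3.6340 * 322.1910 = 1170.8421 kJ
Q3 (sensible, liquid) = 3.6340 * 4.0310 * 14.9820 = 219.4661 kJ
Q_total = 1544.1009 kJ

1544.1009 kJ


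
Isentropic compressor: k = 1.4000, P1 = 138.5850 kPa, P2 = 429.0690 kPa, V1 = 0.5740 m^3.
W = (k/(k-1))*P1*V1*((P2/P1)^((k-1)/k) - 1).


(k-1)/k = 0.2857
(P2/P1)^exp = 1.3811
W = 3.5000 * 138.5850 * 0.5740 * (1.3811 - 1) = 106.1106 kJ

106.1106 kJ


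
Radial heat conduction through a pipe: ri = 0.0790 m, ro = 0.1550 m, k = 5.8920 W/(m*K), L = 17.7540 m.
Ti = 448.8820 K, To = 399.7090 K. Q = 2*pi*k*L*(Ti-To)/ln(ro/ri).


dT = 49.1730 K
ln(ro/ri) = 0.6740
Q = 2*pi*5.8920*17.7540*49.1730 / 0.6740 = 47953.4967 W

47953.4967 W


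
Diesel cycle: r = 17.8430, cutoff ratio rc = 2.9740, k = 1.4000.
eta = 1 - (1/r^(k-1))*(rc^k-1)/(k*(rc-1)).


r^(k-1) = 3.1666
rc^k = 4.5991
eta = 0.5887 = 58.8720%

58.8720%


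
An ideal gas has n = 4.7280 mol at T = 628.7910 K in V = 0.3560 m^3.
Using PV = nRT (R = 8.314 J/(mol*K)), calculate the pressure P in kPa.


P = nRT/V = 4.7280 * 8.314 * 628.7910 / 0.3560
= 24716.8889 / 0.3560 = 69429.4631 Pa = 69.4295 kPa

69.4295 kPa


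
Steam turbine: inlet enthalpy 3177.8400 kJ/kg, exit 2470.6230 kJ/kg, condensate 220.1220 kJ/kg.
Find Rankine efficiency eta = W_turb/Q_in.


W = 707.2170 kJ/kg
Q_in = 2957.7180 kJ/kg
eta = 0.2391 = 23.9109%

eta = 23.9109%


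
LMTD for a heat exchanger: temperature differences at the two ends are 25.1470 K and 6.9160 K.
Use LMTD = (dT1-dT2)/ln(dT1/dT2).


dT1/dT2 = 3.6361
ln(dT1/dT2) = 1.2909
LMTD = 18.2310 / 1.2909 = 14.1227 K

14.1227 K


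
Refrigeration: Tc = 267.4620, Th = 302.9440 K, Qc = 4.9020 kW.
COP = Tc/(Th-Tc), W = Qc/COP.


COP = 267.4620 / 35.4820 = 7.5380
W = 4.9020 / 7.5380 = 0.6503 kW

COP = 7.5380, W = 0.6503 kW


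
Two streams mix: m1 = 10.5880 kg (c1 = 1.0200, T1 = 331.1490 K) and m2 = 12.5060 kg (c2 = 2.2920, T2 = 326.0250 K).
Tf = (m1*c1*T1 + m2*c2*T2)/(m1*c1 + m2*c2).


num = 12921.4295
den = 39.4635
Tf = 327.4273 K

327.4273 K


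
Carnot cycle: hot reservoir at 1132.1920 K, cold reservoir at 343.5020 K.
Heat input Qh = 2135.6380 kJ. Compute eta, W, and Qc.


eta = 1 - 343.5020/1132.1920 = 0.6966
W = 0.6966 * 2135.6380 = 1487.6950 kJ
Qc = 2135.6380 - 1487.6950 = 647.9430 kJ

eta = 69.6604%, W = 1487.6950 kJ, Qc = 647.9430 kJ


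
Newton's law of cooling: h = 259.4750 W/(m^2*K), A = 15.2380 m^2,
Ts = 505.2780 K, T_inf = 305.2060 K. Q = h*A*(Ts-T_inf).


dT = 200.0720 K
Q = 259.4750 * 15.2380 * 200.0720 = 791060.6894 W

791060.6894 W


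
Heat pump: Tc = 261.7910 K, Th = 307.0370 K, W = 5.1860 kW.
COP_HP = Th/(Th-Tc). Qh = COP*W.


COP = 307.0370 / 45.2460 = 6.7859
Qh = 6.7859 * 5.1860 = 35.1919 kW

COP = 6.7859, Qh = 35.1919 kW


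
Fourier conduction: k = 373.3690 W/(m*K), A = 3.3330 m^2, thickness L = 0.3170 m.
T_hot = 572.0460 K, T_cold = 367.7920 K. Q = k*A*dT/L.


dT = 204.2540 K
Q = 373.3690 * 3.3330 * 204.2540 / 0.3170 = 801834.7583 W

801834.7583 W


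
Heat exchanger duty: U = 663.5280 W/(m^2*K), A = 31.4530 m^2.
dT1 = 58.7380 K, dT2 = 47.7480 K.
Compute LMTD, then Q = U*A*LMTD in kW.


LMTD = 53.0534 K
Q = 663.5280 * 31.4530 * 53.0534 = 1107222.0400 W = 1107.2220 kW

1107.2220 kW


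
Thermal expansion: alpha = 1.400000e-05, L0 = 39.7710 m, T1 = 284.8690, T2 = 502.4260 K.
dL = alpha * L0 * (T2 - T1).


dT = 217.5570 K
dL = 1.400000e-05 * 39.7710 * 217.5570 = 0.121134 m
L_final = 39.892134 m

dL = 0.121134 m


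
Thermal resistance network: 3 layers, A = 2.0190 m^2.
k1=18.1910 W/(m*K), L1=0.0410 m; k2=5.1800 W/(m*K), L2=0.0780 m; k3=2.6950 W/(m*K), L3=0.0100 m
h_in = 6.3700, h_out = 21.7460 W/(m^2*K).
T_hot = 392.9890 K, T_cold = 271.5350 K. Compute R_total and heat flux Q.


R_conv_in = 1/(6.3700*2.0190) = 0.0778
R_1 = 0.0410/(18.1910*2.0190) = 0.0011
R_2 = 0.0780/(5.1800*2.0190) = 0.0075
R_3 = 0.0100/(2.6950*2.0190) = 0.0018
R_conv_out = 1/(21.7460*2.0190) = 0.0228
R_total = 0.1109 K/W
Q = 121.4540 / 0.1109 = 1094.7434 W

R_total = 0.1109 K/W, Q = 1094.7434 W


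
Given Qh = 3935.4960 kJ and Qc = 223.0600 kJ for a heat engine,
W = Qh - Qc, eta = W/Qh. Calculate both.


W = 3935.4960 - 223.0600 = 3712.4360 kJ
eta = 3712.4360 / 3935.4960 = 0.9433 = 94.3321%

W = 3712.4360 kJ, eta = 94.3321%


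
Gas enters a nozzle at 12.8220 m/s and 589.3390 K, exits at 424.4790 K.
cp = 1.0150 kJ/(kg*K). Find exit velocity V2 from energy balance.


dT = 164.8600 K
2*cp*1000*dT = 334665.8000
V1^2 = 164.4037
V2 = sqrt(334830.2037) = 578.6451 m/s

578.6451 m/s


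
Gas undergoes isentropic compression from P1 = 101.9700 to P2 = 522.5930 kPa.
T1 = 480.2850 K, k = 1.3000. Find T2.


(k-1)/k = 0.2308
(P2/P1)^exp = 1.4581
T2 = 480.2850 * 1.4581 = 700.2835 K

700.2835 K


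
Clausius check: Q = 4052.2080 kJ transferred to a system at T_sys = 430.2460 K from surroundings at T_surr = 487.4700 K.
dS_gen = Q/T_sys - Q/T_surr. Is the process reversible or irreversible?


dS_sys = 4052.2080/430.2460 = 9.4184 kJ/K
dS_surr = -4052.2080/487.4700 = -8.3127 kJ/K
dS_gen = 9.4184 - 8.3127 = 1.1056 kJ/K (irreversible)

dS_gen = 1.1056 kJ/K, irreversible


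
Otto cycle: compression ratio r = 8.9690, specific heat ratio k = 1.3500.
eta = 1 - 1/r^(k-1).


r^(k-1) = 2.1551
eta = 1 - 1/2.1551 = 0.5360 = 53.5977%

53.5977%


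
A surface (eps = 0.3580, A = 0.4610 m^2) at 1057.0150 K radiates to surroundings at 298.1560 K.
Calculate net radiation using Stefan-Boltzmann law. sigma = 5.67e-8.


T^4 = 1.2483e+12
Tsurr^4 = 7.9027e+09
Q = 0.3580 * 5.67e-8 * 0.4610 * 1.2404e+12 = 11607.3612 W

11607.3612 W


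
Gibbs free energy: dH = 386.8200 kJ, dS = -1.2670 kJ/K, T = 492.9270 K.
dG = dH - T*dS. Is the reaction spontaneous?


T*dS = 492.9270 * -1.2670 = -624.5385 kJ
dG = 386.8200 + 624.5385 = 1011.3585 kJ (non-spontaneous)

dG = 1011.3585 kJ, non-spontaneous


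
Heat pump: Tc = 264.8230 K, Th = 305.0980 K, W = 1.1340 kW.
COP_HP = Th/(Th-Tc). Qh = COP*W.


COP = 305.0980 / 40.2750 = 7.5754
Qh = 7.5754 * 1.1340 = 8.5905 kW

COP = 7.5754, Qh = 8.5905 kW


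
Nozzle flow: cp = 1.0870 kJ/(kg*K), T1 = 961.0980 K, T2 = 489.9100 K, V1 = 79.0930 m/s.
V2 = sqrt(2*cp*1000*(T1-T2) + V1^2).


dT = 471.1880 K
2*cp*1000*dT = 1024362.7120
V1^2 = 6255.7026
V2 = sqrt(1030618.4146) = 1015.1938 m/s

1015.1938 m/s


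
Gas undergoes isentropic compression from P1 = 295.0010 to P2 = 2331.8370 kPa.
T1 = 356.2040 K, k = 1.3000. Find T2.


(k-1)/k = 0.2308
(P2/P1)^exp = 1.6114
T2 = 356.2040 * 1.6114 = 573.9851 K

573.9851 K


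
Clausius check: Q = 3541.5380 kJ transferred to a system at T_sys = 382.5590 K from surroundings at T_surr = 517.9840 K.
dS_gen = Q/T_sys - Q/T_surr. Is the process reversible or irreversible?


dS_sys = 3541.5380/382.5590 = 9.2575 kJ/K
dS_surr = -3541.5380/517.9840 = -6.8372 kJ/K
dS_gen = 9.2575 - 6.8372 = 2.4203 kJ/K (irreversible)

dS_gen = 2.4203 kJ/K, irreversible


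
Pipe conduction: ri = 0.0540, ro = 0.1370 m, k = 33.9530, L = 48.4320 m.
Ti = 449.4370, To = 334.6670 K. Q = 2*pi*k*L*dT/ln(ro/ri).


dT = 114.7700 K
ln(ro/ri) = 0.9310
Q = 2*pi*33.9530*48.4320*114.7700 / 0.9310 = 1273710.0685 W

1273710.0685 W


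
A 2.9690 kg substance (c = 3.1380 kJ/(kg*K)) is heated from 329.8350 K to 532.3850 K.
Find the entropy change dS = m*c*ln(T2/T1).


T2/T1 = 1.6141
ln(T2/T1) = 0.4788
dS = 2.9690 * 3.1380 * 0.4788 = 4.4606 kJ/K

4.4606 kJ/K


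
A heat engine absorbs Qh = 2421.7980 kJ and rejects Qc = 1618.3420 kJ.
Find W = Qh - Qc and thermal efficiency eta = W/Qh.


W = 2421.7980 - 1618.3420 = 803.4560 kJ
eta = 803.4560 / 2421.7980 = 0.3318 = 33.1760%

W = 803.4560 kJ, eta = 33.1760%


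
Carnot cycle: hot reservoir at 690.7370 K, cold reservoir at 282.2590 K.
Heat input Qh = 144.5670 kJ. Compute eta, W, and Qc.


eta = 1 - 282.2590/690.7370 = 0.5914
W = 0.5914 * 144.5670 = 85.4919 kJ
Qc = 144.5670 - 85.4919 = 59.0751 kJ

eta = 59.1365%, W = 85.4919 kJ, Qc = 59.0751 kJ


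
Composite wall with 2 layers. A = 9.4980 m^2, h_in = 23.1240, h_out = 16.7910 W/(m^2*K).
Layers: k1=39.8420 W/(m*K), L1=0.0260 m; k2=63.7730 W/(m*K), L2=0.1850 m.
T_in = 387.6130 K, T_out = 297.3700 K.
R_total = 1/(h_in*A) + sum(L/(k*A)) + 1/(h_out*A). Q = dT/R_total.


R_conv_in = 1/(23.1240*9.4980) = 0.0046
R_1 = 0.0260/(39.8420*9.4980) = 6.8707e-05
R_2 = 0.1850/(63.7730*9.4980) = 0.0003
R_conv_out = 1/(16.7910*9.4980) = 0.0063
R_total = 0.0112 K/W
Q = 90.2430 / 0.0112 = 8059.1744 W

R_total = 0.0112 K/W, Q = 8059.1744 W


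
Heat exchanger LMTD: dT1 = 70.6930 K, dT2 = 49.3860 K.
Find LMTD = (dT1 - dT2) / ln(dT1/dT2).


dT1/dT2 = 1.4314
ln(dT1/dT2) = 0.3587
LMTD = 21.3070 / 0.3587 = 59.4040 K

59.4040 K


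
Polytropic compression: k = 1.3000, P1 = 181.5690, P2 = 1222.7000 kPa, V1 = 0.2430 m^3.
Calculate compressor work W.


(k-1)/k = 0.2308
(P2/P1)^exp = 1.5529
W = 4.3333 * 181.5690 * 0.2430 * (1.5529 - 1) = 105.7085 kJ

105.7085 kJ


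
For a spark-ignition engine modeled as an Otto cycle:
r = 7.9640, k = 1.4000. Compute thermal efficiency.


r^(k-1) = 2.2933
eta = 1 - 1/2.2933 = 0.5639 = 56.3939%

56.3939%


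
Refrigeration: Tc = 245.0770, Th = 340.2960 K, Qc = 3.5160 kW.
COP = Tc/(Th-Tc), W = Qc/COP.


COP = 245.0770 / 95.2190 = 2.5738
W = 3.5160 / 2.5738 = 1.3661 kW

COP = 2.5738, W = 1.3661 kW


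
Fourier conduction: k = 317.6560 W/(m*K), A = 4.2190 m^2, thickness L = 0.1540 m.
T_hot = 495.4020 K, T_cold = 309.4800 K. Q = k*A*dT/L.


dT = 185.9220 K
Q = 317.6560 * 4.2190 * 185.9220 / 0.1540 = 1617993.0431 W

1617993.0431 W


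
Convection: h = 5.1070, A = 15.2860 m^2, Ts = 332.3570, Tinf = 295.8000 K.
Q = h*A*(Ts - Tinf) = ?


dT = 36.5570 K
Q = 5.1070 * 15.2860 * 36.5570 = 2853.8442 W

2853.8442 W


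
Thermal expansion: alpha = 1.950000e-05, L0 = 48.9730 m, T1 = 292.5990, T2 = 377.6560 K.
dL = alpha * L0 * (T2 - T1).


dT = 85.0570 K
dL = 1.950000e-05 * 48.9730 * 85.0570 = 0.081227 m
L_final = 49.054227 m

dL = 0.081227 m


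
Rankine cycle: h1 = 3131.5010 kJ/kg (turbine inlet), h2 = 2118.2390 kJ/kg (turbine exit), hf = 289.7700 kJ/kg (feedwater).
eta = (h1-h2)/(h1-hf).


W = 1013.2620 kJ/kg
Q_in = 2841.7310 kJ/kg
eta = 0.3566 = 35.6565%

eta = 35.6565%


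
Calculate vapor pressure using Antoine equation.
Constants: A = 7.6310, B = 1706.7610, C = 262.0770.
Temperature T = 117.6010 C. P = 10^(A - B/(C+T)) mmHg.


C+T = 379.6780
B/(C+T) = 4.4953
log10(P) = 7.6310 - 4.4953 = 3.1357
P = 10^3.1357 = 1366.8301 mmHg

1366.8301 mmHg


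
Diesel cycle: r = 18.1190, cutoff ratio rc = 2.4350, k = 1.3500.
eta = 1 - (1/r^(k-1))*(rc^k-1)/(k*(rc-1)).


r^(k-1) = 2.7564
rc^k = 3.3249
eta = 0.5646 = 56.4624%

56.4624%


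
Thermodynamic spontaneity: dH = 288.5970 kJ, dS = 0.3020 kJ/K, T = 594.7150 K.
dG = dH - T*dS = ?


T*dS = 594.7150 * 0.3020 = 179.6039 kJ
dG = 288.5970 - 179.6039 = 108.9931 kJ (non-spontaneous)

dG = 108.9931 kJ, non-spontaneous


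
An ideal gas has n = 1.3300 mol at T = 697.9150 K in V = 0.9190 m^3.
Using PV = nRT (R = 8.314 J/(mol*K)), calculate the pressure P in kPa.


P = nRT/V = 1.3300 * 8.314 * 697.9150 / 0.9190
= 7717.2789 / 0.9190 = 8397.4743 Pa = 8.3975 kPa

8.3975 kPa


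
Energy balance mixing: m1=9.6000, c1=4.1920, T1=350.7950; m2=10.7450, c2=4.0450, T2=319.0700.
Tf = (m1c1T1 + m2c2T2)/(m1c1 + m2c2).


num = 27985.0203
den = 83.7067
Tf = 334.3222 K

334.3222 K


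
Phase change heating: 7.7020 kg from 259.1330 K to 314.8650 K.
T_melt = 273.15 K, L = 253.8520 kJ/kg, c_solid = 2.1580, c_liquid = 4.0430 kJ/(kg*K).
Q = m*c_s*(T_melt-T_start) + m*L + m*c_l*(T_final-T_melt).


Q1 (sensible, solid) = 7.7020 * 2.1580 * 14.0170 = 232.9754 kJ
Q2 (latent) = 7.7020 * 253.8520 = 1955.1681 kJ
Q3 (sensible, liquid) = 7.7020 * 4.0430 * 41.7150 = 1298.9711 kJ
Q_total = 3487.1146 kJ

3487.1146 kJ


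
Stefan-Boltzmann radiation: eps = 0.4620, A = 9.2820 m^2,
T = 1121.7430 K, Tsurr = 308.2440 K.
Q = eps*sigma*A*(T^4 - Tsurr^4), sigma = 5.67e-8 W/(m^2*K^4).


T^4 = 1.5833e+12
Tsurr^4 = 9.0277e+09
Q = 0.4620 * 5.67e-8 * 9.2820 * 1.5743e+12 = 382786.6331 W

382786.6331 W


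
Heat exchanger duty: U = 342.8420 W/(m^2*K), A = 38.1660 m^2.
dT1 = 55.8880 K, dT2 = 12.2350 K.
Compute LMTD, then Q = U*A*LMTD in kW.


LMTD = 28.7371 K
Q = 342.8420 * 38.1660 * 28.7371 = 376021.7625 W = 376.0218 kW

376.0218 kW


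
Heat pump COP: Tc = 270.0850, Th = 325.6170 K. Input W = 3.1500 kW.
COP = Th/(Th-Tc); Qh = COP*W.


COP = 325.6170 / 55.5320 = 5.8636
Qh = 5.8636 * 3.1500 = 18.4703 kW

COP = 5.8636, Qh = 18.4703 kW


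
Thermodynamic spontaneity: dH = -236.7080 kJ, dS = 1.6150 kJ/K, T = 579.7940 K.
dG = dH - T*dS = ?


T*dS = 579.7940 * 1.6150 = 936.3673 kJ
dG = -236.7080 - 936.3673 = -1173.0753 kJ (spontaneous)

dG = -1173.0753 kJ, spontaneous


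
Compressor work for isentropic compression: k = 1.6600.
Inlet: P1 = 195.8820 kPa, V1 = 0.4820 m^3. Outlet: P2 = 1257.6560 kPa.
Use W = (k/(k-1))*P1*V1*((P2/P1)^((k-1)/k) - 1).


(k-1)/k = 0.3976
(P2/P1)^exp = 2.0945
W = 2.5152 * 195.8820 * 0.4820 * (2.0945 - 1) = 259.9098 kJ

259.9098 kJ


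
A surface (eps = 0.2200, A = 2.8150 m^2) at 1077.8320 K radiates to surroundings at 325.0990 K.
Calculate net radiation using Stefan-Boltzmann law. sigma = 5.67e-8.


T^4 = 1.3496e+12
Tsurr^4 = 1.1170e+10
Q = 0.2200 * 5.67e-8 * 2.8150 * 1.3384e+12 = 46997.9528 W

46997.9528 W


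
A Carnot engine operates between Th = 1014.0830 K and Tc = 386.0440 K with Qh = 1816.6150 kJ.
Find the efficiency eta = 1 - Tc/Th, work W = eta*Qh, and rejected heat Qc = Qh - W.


eta = 1 - 386.0440/1014.0830 = 0.6193
W = 0.6193 * 1816.6150 = 1125.0608 kJ
Qc = 1816.6150 - 1125.0608 = 691.5542 kJ

eta = 61.9317%, W = 1125.0608 kJ, Qc = 691.5542 kJ


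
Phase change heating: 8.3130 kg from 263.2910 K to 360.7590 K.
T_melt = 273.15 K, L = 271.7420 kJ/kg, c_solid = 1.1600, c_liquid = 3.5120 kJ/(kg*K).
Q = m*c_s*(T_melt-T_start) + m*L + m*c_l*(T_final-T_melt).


Q1 (sensible, solid) = 8.3130 * 1.1600 * 9.8590 = 95.0711 kJ
Q2 (latent) = 8.3130 * 271.7420 = 2258.9912 kJ
Q3 (sensible, liquid) = 8.3130 * 3.5120 * 87.6090 = 2557.7672 kJ
Q_total = 4911.8296 kJ

4911.8296 kJ


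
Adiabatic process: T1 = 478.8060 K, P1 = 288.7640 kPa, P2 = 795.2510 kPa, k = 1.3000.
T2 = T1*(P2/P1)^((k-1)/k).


(k-1)/k = 0.2308
(P2/P1)^exp = 1.2634
T2 = 478.8060 * 1.2634 = 604.9077 K

604.9077 K


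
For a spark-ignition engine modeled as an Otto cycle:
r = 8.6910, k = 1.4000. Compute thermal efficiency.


r^(k-1) = 2.3748
eta = 1 - 1/2.3748 = 0.5789 = 57.8913%

57.8913%


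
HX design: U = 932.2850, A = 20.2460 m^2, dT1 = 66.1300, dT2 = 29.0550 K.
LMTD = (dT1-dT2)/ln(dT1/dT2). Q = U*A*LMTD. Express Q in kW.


LMTD = 45.0797 K
Q = 932.2850 * 20.2460 * 45.0797 = 850881.6018 W = 850.8816 kW

850.8816 kW


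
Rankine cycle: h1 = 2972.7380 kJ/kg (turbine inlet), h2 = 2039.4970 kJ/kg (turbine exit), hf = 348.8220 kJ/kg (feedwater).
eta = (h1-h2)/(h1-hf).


W = 933.2410 kJ/kg
Q_in = 2623.9160 kJ/kg
eta = 0.3557 = 35.5667%

eta = 35.5667%


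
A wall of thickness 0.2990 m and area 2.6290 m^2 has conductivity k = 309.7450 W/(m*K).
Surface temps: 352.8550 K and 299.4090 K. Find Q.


dT = 53.4460 K
Q = 309.7450 * 2.6290 * 53.4460 / 0.2990 = 145558.9485 W

145558.9485 W


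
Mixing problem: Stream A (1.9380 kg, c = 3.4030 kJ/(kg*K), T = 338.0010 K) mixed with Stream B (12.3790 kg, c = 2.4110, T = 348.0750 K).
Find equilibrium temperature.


num = 12617.6874
den = 36.4408
Tf = 346.2518 K

346.2518 K


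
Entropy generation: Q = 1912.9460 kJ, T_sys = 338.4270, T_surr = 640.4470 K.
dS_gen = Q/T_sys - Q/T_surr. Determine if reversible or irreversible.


dS_sys = 1912.9460/338.4270 = 5.6525 kJ/K
dS_surr = -1912.9460/640.4470 = -2.9869 kJ/K
dS_gen = 5.6525 - 2.9869 = 2.6656 kJ/K (irreversible)

dS_gen = 2.6656 kJ/K, irreversible


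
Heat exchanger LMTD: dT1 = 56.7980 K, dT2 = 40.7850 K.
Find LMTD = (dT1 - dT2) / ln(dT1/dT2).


dT1/dT2 = 1.3926
ln(dT1/dT2) = 0.3312
LMTD = 16.0130 / 0.3312 = 48.3504 K

48.3504 K


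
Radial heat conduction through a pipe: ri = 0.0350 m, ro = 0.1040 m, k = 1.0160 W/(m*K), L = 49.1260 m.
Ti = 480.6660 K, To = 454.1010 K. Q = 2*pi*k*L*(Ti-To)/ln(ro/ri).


dT = 26.5650 K
ln(ro/ri) = 1.0890
Q = 2*pi*1.0160*49.1260*26.5650 / 1.0890 = 7649.7957 W

7649.7957 W


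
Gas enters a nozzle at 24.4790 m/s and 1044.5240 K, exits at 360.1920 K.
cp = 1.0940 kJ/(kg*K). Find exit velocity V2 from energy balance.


dT = 684.3320 K
2*cp*1000*dT = 1497318.4160
V1^2 = 599.2214
V2 = sqrt(1497917.6374) = 1223.8945 m/s

1223.8945 m/s


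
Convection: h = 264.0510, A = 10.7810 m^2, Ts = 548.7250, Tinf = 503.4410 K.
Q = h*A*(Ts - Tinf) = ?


dT = 45.2840 K
Q = 264.0510 * 10.7810 * 45.2840 = 128911.4948 W

128911.4948 W


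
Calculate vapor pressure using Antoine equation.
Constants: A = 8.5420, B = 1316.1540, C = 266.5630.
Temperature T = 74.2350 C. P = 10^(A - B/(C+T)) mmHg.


C+T = 340.7980
B/(C+T) = 3.8620
log10(P) = 8.5420 - 3.8620 = 4.6800
P = 10^4.6800 = 47865.5563 mmHg

47865.5563 mmHg


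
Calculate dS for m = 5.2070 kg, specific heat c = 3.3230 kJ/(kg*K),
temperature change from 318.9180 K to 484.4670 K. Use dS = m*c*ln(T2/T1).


T2/T1 = 1.5191
ln(T2/T1) = 0.4181
dS = 5.2070 * 3.3230 * 0.4181 = 7.2346 kJ/K

7.2346 kJ/K


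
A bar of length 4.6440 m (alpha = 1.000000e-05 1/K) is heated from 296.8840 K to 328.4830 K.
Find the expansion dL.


dT = 31.5990 K
dL = 1.000000e-05 * 4.6440 * 31.5990 = 0.001467 m
L_final = 4.645467 m

dL = 0.001467 m


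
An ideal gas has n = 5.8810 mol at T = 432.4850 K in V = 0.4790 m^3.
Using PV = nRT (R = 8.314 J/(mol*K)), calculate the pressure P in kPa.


P = nRT/V = 5.8810 * 8.314 * 432.4850 / 0.4790
= 21146.1958 / 0.4790 = 44146.5465 Pa = 44.1465 kPa

44.1465 kPa


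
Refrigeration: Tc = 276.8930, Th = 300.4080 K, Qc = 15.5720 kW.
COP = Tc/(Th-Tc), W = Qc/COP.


COP = 276.8930 / 23.5150 = 11.7752
W = 15.5720 / 11.7752 = 1.3224 kW

COP = 11.7752, W = 1.3224 kW


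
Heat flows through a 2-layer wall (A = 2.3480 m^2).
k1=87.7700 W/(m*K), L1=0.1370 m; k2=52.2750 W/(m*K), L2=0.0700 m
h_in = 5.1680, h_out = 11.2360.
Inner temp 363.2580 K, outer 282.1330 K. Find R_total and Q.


R_conv_in = 1/(5.1680*2.3480) = 0.0824
R_1 = 0.1370/(87.7700*2.3480) = 0.0007
R_2 = 0.0700/(52.2750*2.3480) = 0.0006
R_conv_out = 1/(11.2360*2.3480) = 0.0379
R_total = 0.1215 K/W
Q = 81.1250 / 0.1215 = 667.4239 W

R_total = 0.1215 K/W, Q = 667.4239 W


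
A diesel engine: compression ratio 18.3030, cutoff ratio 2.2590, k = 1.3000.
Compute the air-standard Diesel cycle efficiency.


r^(k-1) = 2.3920
rc^k = 2.8846
eta = 0.5186 = 51.8605%

51.8605%


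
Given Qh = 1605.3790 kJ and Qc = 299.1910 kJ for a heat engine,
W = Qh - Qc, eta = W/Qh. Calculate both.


W = 1605.3790 - 299.1910 = 1306.1880 kJ
eta = 1306.1880 / 1605.3790 = 0.8136 = 81.3632%

W = 1306.1880 kJ, eta = 81.3632%


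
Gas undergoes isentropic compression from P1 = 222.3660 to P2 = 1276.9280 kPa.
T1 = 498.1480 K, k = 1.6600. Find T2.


(k-1)/k = 0.3976
(P2/P1)^exp = 2.0036
T2 = 498.1480 * 2.0036 = 998.0871 K

998.0871 K


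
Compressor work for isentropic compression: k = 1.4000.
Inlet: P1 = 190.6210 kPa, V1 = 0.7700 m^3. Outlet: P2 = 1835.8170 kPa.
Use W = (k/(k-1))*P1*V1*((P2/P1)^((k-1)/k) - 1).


(k-1)/k = 0.2857
(P2/P1)^exp = 1.9101
W = 3.5000 * 190.6210 * 0.7700 * (1.9101 - 1) = 467.5155 kJ

467.5155 kJ


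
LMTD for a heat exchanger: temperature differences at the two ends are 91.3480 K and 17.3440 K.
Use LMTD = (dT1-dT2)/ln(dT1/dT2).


dT1/dT2 = 5.2668
ln(dT1/dT2) = 1.6614
LMTD = 74.0040 / 1.6614 = 44.5424 K

44.5424 K


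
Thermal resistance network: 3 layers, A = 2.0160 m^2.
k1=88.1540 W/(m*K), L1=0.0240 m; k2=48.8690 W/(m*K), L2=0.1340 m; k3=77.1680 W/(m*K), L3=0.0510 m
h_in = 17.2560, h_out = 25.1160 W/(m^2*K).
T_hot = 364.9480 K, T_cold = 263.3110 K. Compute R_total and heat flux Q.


R_conv_in = 1/(17.2560*2.0160) = 0.0287
R_1 = 0.0240/(88.1540*2.0160) = 0.0001
R_2 = 0.1340/(48.8690*2.0160) = 0.0014
R_3 = 0.0510/(77.1680*2.0160) = 0.0003
R_conv_out = 1/(25.1160*2.0160) = 0.0197
R_total = 0.0503 K/W
Q = 101.6370 / 0.0503 = 2019.8895 W

R_total = 0.0503 K/W, Q = 2019.8895 W


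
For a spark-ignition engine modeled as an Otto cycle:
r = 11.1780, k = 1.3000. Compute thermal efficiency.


r^(k-1) = 2.0630
eta = 1 - 1/2.0630 = 0.5153 = 51.5280%

51.5280%


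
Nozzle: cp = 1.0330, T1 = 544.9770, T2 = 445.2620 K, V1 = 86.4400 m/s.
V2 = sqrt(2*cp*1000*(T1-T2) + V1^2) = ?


dT = 99.7150 K
2*cp*1000*dT = 206011.1900
V1^2 = 7471.8736
V2 = sqrt(213483.0636) = 462.0423 m/s

462.0423 m/s


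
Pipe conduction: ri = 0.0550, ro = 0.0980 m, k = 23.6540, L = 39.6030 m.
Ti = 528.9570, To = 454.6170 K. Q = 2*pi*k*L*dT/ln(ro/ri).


dT = 74.3400 K
ln(ro/ri) = 0.5776
Q = 2*pi*23.6540*39.6030*74.3400 / 0.5776 = 757499.1233 W

757499.1233 W


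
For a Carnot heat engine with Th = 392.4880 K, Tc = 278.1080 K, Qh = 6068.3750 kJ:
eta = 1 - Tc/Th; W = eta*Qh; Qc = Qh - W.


eta = 1 - 278.1080/392.4880 = 0.2914
W = 0.2914 * 6068.3750 = 1768.4636 kJ
Qc = 6068.3750 - 1768.4636 = 4299.9114 kJ

eta = 29.1423%, W = 1768.4636 kJ, Qc = 4299.9114 kJ


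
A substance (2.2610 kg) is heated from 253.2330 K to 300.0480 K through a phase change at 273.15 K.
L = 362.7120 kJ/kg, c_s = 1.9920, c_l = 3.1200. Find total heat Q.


Q1 (sensible, solid) = 2.2610 * 1.9920 * 19.9170 = 89.7044 kJ
Q2 (latent) = 2.2610 * 362.7120 = 820.0918 kJ
Q3 (sensible, liquid) = 2.2610 * 3.1200 * 26.8980 = 189.7471 kJ
Q_total = 1099.5433 kJ

1099.5433 kJ


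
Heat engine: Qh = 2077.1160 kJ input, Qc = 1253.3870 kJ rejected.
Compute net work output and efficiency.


W = 2077.1160 - 1253.3870 = 823.7290 kJ
eta = 823.7290 / 2077.1160 = 0.3966 = 39.6573%

W = 823.7290 kJ, eta = 39.6573%


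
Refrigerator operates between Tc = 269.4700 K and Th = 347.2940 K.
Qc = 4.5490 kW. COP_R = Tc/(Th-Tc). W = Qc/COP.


COP = 269.4700 / 77.8240 = 3.4626
W = 4.5490 / 3.4626 = 1.3138 kW

COP = 3.4626, W = 1.3138 kW


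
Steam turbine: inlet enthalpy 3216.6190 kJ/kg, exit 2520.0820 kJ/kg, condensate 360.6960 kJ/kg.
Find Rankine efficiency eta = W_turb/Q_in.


W = 696.5370 kJ/kg
Q_in = 2855.9230 kJ/kg
eta = 0.2439 = 24.3892%

eta = 24.3892%


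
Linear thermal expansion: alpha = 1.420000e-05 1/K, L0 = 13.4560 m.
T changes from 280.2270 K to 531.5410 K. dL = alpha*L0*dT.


dT = 251.3140 K
dL = 1.420000e-05 * 13.4560 * 251.3140 = 0.048020 m
L_final = 13.504020 m

dL = 0.048020 m


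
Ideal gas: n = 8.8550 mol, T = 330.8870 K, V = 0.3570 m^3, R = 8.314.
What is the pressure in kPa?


P = nRT/V = 8.8550 * 8.314 * 330.8870 / 0.3570
= 24360.0565 / 0.3570 = 68235.4523 Pa = 68.2355 kPa

68.2355 kPa


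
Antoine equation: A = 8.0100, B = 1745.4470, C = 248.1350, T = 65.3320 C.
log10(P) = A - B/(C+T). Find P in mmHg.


C+T = 313.4670
B/(C+T) = 5.5682
log10(P) = 8.0100 - 5.5682 = 2.4418
P = 10^2.4418 = 276.5667 mmHg

276.5667 mmHg


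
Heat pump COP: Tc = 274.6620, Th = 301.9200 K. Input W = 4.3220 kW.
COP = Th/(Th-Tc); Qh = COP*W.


COP = 301.9200 / 27.2580 = 11.0764
Qh = 11.0764 * 4.3220 = 47.8721 kW

COP = 11.0764, Qh = 47.8721 kW


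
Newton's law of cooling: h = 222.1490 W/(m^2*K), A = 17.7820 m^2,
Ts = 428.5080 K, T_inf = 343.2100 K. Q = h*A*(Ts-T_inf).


dT = 85.2980 K
Q = 222.1490 * 17.7820 * 85.2980 = 336948.7246 W

336948.7246 W


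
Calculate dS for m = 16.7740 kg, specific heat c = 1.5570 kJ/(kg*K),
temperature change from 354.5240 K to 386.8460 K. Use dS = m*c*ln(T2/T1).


T2/T1 = 1.0912
ln(T2/T1) = 0.0873
dS = 16.7740 * 1.5570 * 0.0873 = 2.2787 kJ/K

2.2787 kJ/K


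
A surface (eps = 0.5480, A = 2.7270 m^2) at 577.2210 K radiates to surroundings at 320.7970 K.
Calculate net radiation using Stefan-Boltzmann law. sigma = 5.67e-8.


T^4 = 1.1101e+11
Tsurr^4 = 1.0591e+10
Q = 0.5480 * 5.67e-8 * 2.7270 * 1.0042e+11 = 8508.8991 W

8508.8991 W


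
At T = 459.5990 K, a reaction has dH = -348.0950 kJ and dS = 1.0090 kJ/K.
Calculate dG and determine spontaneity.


T*dS = 459.5990 * 1.0090 = 463.7354 kJ
dG = -348.0950 - 463.7354 = -811.8304 kJ (spontaneous)

dG = -811.8304 kJ, spontaneous


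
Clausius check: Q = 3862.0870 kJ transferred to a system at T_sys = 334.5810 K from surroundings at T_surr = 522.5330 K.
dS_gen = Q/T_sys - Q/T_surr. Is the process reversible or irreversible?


dS_sys = 3862.0870/334.5810 = 11.5431 kJ/K
dS_surr = -3862.0870/522.5330 = -7.3911 kJ/K
dS_gen = 11.5431 - 7.3911 = 4.1520 kJ/K (irreversible)

dS_gen = 4.1520 kJ/K, irreversible


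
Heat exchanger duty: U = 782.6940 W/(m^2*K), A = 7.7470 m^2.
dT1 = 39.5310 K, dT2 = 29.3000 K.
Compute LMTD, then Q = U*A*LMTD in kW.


LMTD = 34.1605 K
Q = 782.6940 * 7.7470 * 34.1605 = 207133.4383 W = 207.1334 kW

207.1334 kW


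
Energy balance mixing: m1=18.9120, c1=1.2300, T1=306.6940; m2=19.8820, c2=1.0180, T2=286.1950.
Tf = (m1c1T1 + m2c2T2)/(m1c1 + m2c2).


num = 12926.7935
den = 43.5016
Tf = 297.1565 K

297.1565 K


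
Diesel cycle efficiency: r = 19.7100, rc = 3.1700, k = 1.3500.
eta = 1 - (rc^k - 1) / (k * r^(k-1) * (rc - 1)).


r^(k-1) = 2.8388
rc^k = 4.7471
eta = 0.5494 = 54.9429%

54.9429%


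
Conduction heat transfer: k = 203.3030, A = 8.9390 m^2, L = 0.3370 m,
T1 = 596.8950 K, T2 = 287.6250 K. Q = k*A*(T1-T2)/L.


dT = 309.2700 K
Q = 203.3030 * 8.9390 * 309.2700 / 0.3370 = 1667787.1295 W

1667787.1295 W


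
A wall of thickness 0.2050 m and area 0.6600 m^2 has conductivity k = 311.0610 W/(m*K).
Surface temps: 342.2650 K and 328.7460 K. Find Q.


dT = 13.5190 K
Q = 311.0610 * 0.6600 * 13.5190 / 0.2050 = 13538.8010 W

13538.8010 W


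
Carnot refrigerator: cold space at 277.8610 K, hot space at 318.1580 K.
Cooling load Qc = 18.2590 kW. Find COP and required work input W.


COP = 277.8610 / 40.2970 = 6.8953
W = 18.2590 / 6.8953 = 2.6480 kW

COP = 6.8953, W = 2.6480 kW


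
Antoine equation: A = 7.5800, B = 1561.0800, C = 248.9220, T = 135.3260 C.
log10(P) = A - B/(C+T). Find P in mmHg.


C+T = 384.2480
B/(C+T) = 4.0627
log10(P) = 7.5800 - 4.0627 = 3.5173
P = 10^3.5173 = 3290.8745 mmHg

3290.8745 mmHg


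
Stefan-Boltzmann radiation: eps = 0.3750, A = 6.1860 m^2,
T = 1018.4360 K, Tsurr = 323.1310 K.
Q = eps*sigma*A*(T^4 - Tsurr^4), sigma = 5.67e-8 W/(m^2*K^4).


T^4 = 1.0758e+12
Tsurr^4 = 1.0902e+10
Q = 0.3750 * 5.67e-8 * 6.1860 * 1.0649e+12 = 140066.9377 W

140066.9377 W


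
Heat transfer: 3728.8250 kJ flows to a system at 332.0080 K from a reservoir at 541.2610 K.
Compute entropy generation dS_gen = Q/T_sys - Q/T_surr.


dS_sys = 3728.8250/332.0080 = 11.2311 kJ/K
dS_surr = -3728.8250/541.2610 = -6.8891 kJ/K
dS_gen = 11.2311 - 6.8891 = 4.3420 kJ/K (irreversible)

dS_gen = 4.3420 kJ/K, irreversible


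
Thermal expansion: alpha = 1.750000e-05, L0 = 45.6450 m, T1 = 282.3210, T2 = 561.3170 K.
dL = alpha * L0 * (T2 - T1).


dT = 278.9960 K
dL = 1.750000e-05 * 45.6450 * 278.9960 = 0.222859 m
L_final = 45.867859 m

dL = 0.222859 m


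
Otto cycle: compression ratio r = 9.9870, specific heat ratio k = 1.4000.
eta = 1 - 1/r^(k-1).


r^(k-1) = 2.5106
eta = 1 - 1/2.5106 = 0.6017 = 60.1686%

60.1686%


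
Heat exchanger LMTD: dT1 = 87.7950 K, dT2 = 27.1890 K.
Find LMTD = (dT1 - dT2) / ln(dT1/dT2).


dT1/dT2 = 3.2291
ln(dT1/dT2) = 1.1722
LMTD = 60.6060 / 1.1722 = 51.7031 K

51.7031 K


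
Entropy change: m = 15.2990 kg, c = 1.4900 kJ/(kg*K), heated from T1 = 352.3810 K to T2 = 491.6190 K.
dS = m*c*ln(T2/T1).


T2/T1 = 1.3951
ln(T2/T1) = 0.3330
dS = 15.2990 * 1.4900 * 0.3330 = 7.5907 kJ/K

7.5907 kJ/K


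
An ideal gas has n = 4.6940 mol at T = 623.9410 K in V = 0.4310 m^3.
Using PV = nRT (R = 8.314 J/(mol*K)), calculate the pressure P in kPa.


P = nRT/V = 4.6940 * 8.314 * 623.9410 / 0.4310
= 24349.8691 / 0.4310 = 56496.2159 Pa = 56.4962 kPa

56.4962 kPa


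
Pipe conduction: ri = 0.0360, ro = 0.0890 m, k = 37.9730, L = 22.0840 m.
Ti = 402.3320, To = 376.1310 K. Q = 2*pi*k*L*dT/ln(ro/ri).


dT = 26.2010 K
ln(ro/ri) = 0.9051
Q = 2*pi*37.9730*22.0840*26.2010 / 0.9051 = 152526.5526 W

152526.5526 W


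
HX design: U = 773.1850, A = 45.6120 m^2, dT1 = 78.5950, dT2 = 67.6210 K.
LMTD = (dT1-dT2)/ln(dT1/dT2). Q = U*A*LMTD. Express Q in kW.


LMTD = 72.9705 K
Q = 773.1850 * 45.6120 * 72.9705 = 2573415.9030 W = 2573.4159 kW

2573.4159 kW


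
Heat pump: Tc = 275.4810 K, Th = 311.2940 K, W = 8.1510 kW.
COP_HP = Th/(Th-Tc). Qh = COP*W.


COP = 311.2940 / 35.8130 = 8.6922
Qh = 8.6922 * 8.1510 = 70.8502 kW

COP = 8.6922, Qh = 70.8502 kW


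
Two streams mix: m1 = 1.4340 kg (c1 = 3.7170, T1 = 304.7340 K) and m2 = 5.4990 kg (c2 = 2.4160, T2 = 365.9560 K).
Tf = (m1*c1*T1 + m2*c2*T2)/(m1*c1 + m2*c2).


num = 6486.2256
den = 18.6158
Tf = 348.4265 K

348.4265 K


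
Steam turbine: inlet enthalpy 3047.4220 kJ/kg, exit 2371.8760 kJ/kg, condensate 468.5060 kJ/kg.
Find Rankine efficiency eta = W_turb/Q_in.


W = 675.5460 kJ/kg
Q_in = 2578.9160 kJ/kg
eta = 0.2619 = 26.1950%

eta = 26.1950%


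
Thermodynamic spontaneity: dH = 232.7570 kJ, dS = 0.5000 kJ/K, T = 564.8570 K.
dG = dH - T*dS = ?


T*dS = 564.8570 * 0.5000 = 282.4285 kJ
dG = 232.7570 - 282.4285 = -49.6715 kJ (spontaneous)

dG = -49.6715 kJ, spontaneous


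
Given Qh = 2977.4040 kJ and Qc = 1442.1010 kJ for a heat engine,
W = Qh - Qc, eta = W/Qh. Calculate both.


W = 2977.4040 - 1442.1010 = 1535.3030 kJ
eta = 1535.3030 / 2977.4040 = 0.5157 = 51.5652%

W = 1535.3030 kJ, eta = 51.5652%


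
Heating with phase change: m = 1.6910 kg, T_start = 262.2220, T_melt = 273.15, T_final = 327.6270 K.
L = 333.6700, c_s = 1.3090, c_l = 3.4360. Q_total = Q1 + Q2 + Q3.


Q1 (sensible, solid) = 1.6910 * 1.3090 * 10.9280 = 24.1893 kJ
Q2 (latent) = 1.6910 * 333.6700 = 564.2360 kJ
Q3 (sensible, liquid) = 1.6910 * 3.4360 * 54.4770 = 316.5264 kJ
Q_total = 904.9517 kJ

904.9517 kJ


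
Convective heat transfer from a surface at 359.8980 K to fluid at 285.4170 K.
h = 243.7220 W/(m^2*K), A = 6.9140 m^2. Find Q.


dT = 74.4810 K
Q = 243.7220 * 6.9140 * 74.4810 = 125507.4794 W

125507.4794 W


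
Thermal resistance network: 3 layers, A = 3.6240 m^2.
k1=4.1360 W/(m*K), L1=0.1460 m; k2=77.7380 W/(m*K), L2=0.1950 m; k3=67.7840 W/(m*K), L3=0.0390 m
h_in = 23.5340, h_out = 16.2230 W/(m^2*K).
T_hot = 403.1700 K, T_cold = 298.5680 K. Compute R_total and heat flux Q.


R_conv_in = 1/(23.5340*3.6240) = 0.0117
R_1 = 0.1460/(4.1360*3.6240) = 0.0097
R_2 = 0.1950/(77.7380*3.6240) = 0.0007
R_3 = 0.0390/(67.7840*3.6240) = 0.0002
R_conv_out = 1/(16.2230*3.6240) = 0.0170
R_total = 0.0393 K/W
Q = 104.6020 / 0.0393 = 2659.8919 W

R_total = 0.0393 K/W, Q = 2659.8919 W


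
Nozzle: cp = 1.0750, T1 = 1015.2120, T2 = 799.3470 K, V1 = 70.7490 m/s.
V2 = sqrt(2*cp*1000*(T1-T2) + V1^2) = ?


dT = 215.8650 K
2*cp*1000*dT = 464109.7500
V1^2 = 5005.4210
V2 = sqrt(469115.1710) = 684.9198 m/s

684.9198 m/s


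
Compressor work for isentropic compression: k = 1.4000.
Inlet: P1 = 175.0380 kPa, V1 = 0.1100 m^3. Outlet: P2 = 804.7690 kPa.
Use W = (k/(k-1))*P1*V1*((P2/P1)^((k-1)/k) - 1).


(k-1)/k = 0.2857
(P2/P1)^exp = 1.5463
W = 3.5000 * 175.0380 * 0.1100 * (1.5463 - 1) = 36.8157 kJ

36.8157 kJ


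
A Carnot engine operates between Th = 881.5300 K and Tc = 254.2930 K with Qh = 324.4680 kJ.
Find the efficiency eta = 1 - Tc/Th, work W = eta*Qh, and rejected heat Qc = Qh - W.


eta = 1 - 254.2930/881.5300 = 0.7115
W = 0.7115 * 324.4680 = 230.8694 kJ
Qc = 324.4680 - 230.8694 = 93.5986 kJ

eta = 71.1532%, W = 230.8694 kJ, Qc = 93.5986 kJ


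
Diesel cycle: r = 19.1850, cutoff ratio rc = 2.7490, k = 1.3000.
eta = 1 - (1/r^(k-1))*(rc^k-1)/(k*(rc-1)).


r^(k-1) = 2.4260
rc^k = 3.7233
eta = 0.5063 = 50.6289%

50.6289%


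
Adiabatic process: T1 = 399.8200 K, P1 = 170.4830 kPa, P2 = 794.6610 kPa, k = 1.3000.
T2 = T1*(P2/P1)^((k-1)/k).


(k-1)/k = 0.2308
(P2/P1)^exp = 1.4265
T2 = 399.8200 * 1.4265 = 570.3401 K

570.3401 K


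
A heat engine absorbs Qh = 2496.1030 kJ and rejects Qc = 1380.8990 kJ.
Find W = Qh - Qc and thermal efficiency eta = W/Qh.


W = 2496.1030 - 1380.8990 = 1115.2040 kJ
eta = 1115.2040 / 2496.1030 = 0.4468 = 44.6778%

W = 1115.2040 kJ, eta = 44.6778%


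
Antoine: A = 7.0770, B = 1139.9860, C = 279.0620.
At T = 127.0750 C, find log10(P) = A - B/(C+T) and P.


C+T = 406.1370
B/(C+T) = 2.8069
log10(P) = 7.0770 - 2.8069 = 4.2701
P = 10^4.2701 = 18625.1537 mmHg

18625.1537 mmHg


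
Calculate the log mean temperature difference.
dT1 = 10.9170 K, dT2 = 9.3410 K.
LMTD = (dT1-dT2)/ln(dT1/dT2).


dT1/dT2 = 1.1687
ln(dT1/dT2) = 0.1559
LMTD = 1.5760 / 0.1559 = 10.1085 K

10.1085 K


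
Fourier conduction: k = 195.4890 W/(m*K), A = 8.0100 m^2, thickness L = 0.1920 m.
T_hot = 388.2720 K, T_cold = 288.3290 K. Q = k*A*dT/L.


dT = 99.9430 K
Q = 195.4890 * 8.0100 * 99.9430 / 0.1920 = 815090.8051 W

815090.8051 W


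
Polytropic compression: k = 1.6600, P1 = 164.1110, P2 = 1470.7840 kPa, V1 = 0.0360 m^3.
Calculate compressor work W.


(k-1)/k = 0.3976
(P2/P1)^exp = 2.3915
W = 2.5152 * 164.1110 * 0.0360 * (2.3915 - 1) = 20.6769 kJ

20.6769 kJ


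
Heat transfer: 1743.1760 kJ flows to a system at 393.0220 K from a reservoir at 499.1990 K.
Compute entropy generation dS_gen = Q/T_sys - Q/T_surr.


dS_sys = 1743.1760/393.0220 = 4.4353 kJ/K
dS_surr = -1743.1760/499.1990 = -3.4919 kJ/K
dS_gen = 4.4353 - 3.4919 = 0.9434 kJ/K (irreversible)

dS_gen = 0.9434 kJ/K, irreversible


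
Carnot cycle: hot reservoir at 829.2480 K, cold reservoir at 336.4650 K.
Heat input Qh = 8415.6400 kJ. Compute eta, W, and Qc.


eta = 1 - 336.4650/829.2480 = 0.5943
W = 0.5943 * 8415.6400 = 5001.0182 kJ
Qc = 8415.6400 - 5001.0182 = 3414.6218 kJ

eta = 59.4253%, W = 5001.0182 kJ, Qc = 3414.6218 kJ


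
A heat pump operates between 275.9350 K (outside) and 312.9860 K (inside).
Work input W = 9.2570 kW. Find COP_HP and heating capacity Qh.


COP = 312.9860 / 37.0510 = 8.4474
Qh = 8.4474 * 9.2570 = 78.1979 kW

COP = 8.4474, Qh = 78.1979 kW


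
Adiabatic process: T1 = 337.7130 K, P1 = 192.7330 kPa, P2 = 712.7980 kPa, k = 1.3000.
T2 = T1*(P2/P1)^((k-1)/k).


(k-1)/k = 0.2308
(P2/P1)^exp = 1.3523
T2 = 337.7130 * 1.3523 = 456.6959 K

456.6959 K


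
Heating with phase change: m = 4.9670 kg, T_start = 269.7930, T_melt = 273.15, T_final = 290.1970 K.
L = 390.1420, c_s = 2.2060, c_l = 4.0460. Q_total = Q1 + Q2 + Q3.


Q1 (sensible, solid) = 4.9670 * 2.2060 * 3.3570 = 36.7833 kJ
Q2 (latent) = 4.9670 * 390.1420 = 1937.8353 kJ
Q3 (sensible, liquid) = 4.9670 * 4.0460 * 17.0470 = 342.5847 kJ
Q_total = 2317.2034 kJ

2317.2034 kJ


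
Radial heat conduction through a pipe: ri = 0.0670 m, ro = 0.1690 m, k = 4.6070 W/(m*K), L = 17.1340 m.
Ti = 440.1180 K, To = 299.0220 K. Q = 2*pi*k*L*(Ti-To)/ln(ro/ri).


dT = 141.0960 K
ln(ro/ri) = 0.9252
Q = 2*pi*4.6070*17.1340*141.0960 / 0.9252 = 75636.7849 W

75636.7849 W


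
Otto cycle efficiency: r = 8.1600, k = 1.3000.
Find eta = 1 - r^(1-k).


r^(k-1) = 1.8772
eta = 1 - 1/1.8772 = 0.4673 = 46.7287%

46.7287%


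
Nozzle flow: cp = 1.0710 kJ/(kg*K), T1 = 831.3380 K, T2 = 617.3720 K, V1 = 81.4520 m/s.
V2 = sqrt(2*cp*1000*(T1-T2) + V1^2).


dT = 213.9660 K
2*cp*1000*dT = 458315.1720
V1^2 = 6634.4283
V2 = sqrt(464949.6003) = 681.8721 m/s

681.8721 m/s


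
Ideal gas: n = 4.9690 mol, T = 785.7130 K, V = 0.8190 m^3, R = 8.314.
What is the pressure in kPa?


P = nRT/V = 4.9690 * 8.314 * 785.7130 / 0.8190
= 32459.5845 / 0.8190 = 39633.1923 Pa = 39.6332 kPa

39.6332 kPa


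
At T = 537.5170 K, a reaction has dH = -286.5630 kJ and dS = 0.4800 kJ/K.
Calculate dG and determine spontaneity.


T*dS = 537.5170 * 0.4800 = 258.0082 kJ
dG = -286.5630 - 258.0082 = -544.5712 kJ (spontaneous)

dG = -544.5712 kJ, spontaneous


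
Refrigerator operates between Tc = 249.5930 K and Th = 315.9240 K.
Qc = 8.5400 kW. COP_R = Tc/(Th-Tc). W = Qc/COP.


COP = 249.5930 / 66.3310 = 3.7628
W = 8.5400 / 3.7628 = 2.2696 kW

COP = 3.7628, W = 2.2696 kW


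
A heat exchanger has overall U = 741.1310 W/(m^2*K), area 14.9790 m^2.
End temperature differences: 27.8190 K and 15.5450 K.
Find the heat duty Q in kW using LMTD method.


LMTD = 21.0901 K
Q = 741.1310 * 14.9790 * 21.0901 = 234129.2704 W = 234.1293 kW

234.1293 kW


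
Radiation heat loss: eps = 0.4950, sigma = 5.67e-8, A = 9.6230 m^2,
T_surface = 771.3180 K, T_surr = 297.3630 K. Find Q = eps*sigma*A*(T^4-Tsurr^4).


T^4 = 3.5394e+11
Tsurr^4 = 7.8189e+09
Q = 0.4950 * 5.67e-8 * 9.6230 * 3.4612e+11 = 93482.6655 W

93482.6655 W


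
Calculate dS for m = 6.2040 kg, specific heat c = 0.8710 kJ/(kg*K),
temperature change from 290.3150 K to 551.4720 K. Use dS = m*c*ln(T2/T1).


T2/T1 = 1.8996
ln(T2/T1) = 0.6416
dS = 6.2040 * 0.8710 * 0.6416 = 3.4671 kJ/K

3.4671 kJ/K


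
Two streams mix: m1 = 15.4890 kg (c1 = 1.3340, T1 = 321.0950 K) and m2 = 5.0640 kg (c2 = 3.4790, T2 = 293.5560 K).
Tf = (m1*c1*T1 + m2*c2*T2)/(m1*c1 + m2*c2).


num = 11806.3382
den = 38.2800
Tf = 308.4207 K

308.4207 K


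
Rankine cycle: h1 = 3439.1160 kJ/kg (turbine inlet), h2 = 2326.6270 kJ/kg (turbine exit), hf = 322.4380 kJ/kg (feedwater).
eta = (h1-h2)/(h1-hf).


W = 1112.4890 kJ/kg
Q_in = 3116.6780 kJ/kg
eta = 0.3569 = 35.6947%

eta = 35.6947%


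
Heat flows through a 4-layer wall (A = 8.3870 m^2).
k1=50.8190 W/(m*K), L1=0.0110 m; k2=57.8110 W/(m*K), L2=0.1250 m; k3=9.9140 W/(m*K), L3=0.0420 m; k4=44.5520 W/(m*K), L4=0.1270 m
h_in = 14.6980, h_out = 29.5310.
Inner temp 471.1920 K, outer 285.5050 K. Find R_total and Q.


R_conv_in = 1/(14.6980*8.3870) = 0.0081
R_1 = 0.0110/(50.8190*8.3870) = 2.5808e-05
R_2 = 0.1250/(57.8110*8.3870) = 0.0003
R_3 = 0.0420/(9.9140*8.3870) = 0.0005
R_4 = 0.1270/(44.5520*8.3870) = 0.0003
R_conv_out = 1/(29.5310*8.3870) = 0.0040
R_total = 0.0133 K/W
Q = 185.6870 / 0.0133 = 13984.2709 W

R_total = 0.0133 K/W, Q = 13984.2709 W


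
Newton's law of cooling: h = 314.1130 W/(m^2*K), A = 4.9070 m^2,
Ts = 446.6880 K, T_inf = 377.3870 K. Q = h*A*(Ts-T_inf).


dT = 69.3010 K
Q = 314.1130 * 4.9070 * 69.3010 = 106817.2690 W

106817.2690 W


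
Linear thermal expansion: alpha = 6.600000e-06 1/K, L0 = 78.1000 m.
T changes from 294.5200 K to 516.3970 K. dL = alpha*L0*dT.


dT = 221.8770 K
dL = 6.600000e-06 * 78.1000 * 221.8770 = 0.114369 m
L_final = 78.214369 m

dL = 0.114369 m


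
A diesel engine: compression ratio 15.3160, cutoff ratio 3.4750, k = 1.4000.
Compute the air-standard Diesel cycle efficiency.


r^(k-1) = 2.9789
rc^k = 5.7192
eta = 0.5428 = 54.2797%

54.2797%


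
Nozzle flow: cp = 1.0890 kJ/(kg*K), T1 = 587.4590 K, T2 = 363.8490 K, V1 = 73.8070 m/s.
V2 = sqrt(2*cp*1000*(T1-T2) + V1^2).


dT = 223.6100 K
2*cp*1000*dT = 487022.5800
V1^2 = 5447.4732
V2 = sqrt(492470.0532) = 701.7621 m/s

701.7621 m/s


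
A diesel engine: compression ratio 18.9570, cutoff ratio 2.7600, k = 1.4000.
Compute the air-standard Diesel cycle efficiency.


r^(k-1) = 3.2442
rc^k = 4.1426
eta = 0.6069 = 60.6866%

60.6866%
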